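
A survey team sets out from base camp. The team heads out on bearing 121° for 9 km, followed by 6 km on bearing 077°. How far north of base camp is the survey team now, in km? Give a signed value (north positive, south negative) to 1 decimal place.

-3.3 km

Leg 1 (121°, 9 km): east 9 sin 121° = 7.71, north 9 cos 121° = -4.64
Leg 2 (077°, 6 km): east 6 sin 77° = 5.85, north 6 cos 77° = 1.35
Net north component: -3.29 km.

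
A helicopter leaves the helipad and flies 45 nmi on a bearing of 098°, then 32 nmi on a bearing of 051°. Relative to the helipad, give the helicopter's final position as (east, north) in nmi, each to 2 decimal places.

(69.43, 13.88)

Leg 1 (098°, 45 nmi): east 45 sin 98° = 44.56, north 45 cos 98° = -6.26
Leg 2 (051°, 32 nmi): east 32 sin 51° = 24.87, north 32 cos 51° = 20.14
Summing: 69.43 nmi east, 13.88 nmi north → (69.43, 13.88).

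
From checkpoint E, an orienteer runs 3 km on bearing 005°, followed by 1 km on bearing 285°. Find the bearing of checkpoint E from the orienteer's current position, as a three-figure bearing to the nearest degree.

Leg 1 (005°, 3 km): east 3 sin 5° = 0.26, north 3 cos 5° = 2.99
Leg 2 (285°, 1 km): east 1 sin 285° = -0.97, north 1 cos 285° = 0.26
Net displacement: -0.70 east, 3.25 north. Direction back to start is (0.70, -3.25): bearing = atan2(0.70, -3.25) mod 360° = 167.76° ≈ 168°.

168°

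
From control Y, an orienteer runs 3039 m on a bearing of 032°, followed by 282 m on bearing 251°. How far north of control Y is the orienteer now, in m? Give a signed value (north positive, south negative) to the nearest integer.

2485 m

Leg 1 (032°, 3039 m): east 3039 sin 32° = 1610.42, north 3039 cos 32° = 2577.22
Leg 2 (251°, 282 m): east 282 sin 251° = -266.64, north 282 cos 251° = -91.81
Net north component: 2485.41 m.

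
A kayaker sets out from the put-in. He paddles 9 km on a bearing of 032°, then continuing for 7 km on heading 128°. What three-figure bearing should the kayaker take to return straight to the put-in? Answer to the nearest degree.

Leg 1 (032°, 9 km): east 9 sin 32° = 4.77, north 9 cos 32° = 7.63
Leg 2 (128°, 7 km): east 7 sin 128° = 5.52, north 7 cos 128° = -4.31
Net displacement: 10.29 east, 3.32 north. Direction back to start is (-10.29, -3.32): bearing = atan2(-10.29, -3.32) mod 360° = 252.10° ≈ 252°.

252°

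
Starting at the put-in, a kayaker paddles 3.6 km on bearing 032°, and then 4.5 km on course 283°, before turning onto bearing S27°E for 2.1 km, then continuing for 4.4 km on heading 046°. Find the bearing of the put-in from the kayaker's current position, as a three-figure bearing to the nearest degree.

Leg 1 (032°, 3.6 km): east 3.6 sin 32° = 1.91, north 3.6 cos 32° = 3.05
Leg 2 (283°, 4.5 km): east 4.5 sin 283° = -4.38, north 4.5 cos 283° = 1.01
Leg 3 (S27°E, 2.1 km): east 2.1 sin 153° = 0.95, north 2.1 cos 153° = -1.87
Leg 4 (046°, 4.4 km): east 4.4 sin 46° = 3.17, north 4.4 cos 46° = 3.06
Net displacement: 1.64 east, 5.25 north. Direction back to start is (-1.64, -5.25): bearing = atan2(-1.64, -5.25) mod 360° = 197.36° ≈ 197°.

197°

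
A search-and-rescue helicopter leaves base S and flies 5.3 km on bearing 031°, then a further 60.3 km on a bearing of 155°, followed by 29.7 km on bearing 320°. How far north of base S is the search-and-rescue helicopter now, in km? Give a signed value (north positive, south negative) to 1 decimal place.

-27.4 km

Leg 1 (031°, 5.3 km): east 5.3 sin 31° = 2.73, north 5.3 cos 31° = 4.54
Leg 2 (155°, 60.3 km): east 60.3 sin 155° = 25.48, north 60.3 cos 155° = -54.65
Leg 3 (320°, 29.7 km): east 29.7 sin 320° = -19.09, north 29.7 cos 320° = 22.75
Net north component: -27.36 km.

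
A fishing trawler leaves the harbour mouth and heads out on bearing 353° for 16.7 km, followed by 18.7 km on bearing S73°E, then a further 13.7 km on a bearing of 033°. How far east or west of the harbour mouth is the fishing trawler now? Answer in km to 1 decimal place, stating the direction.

Leg 1 (353°, 16.7 km): east 16.7 sin 353° = -2.04, north 16.7 cos 353° = 16.58
Leg 2 (S73°E, 18.7 km): east 18.7 sin 107° = 17.88, north 18.7 cos 107° = -5.47
Leg 3 (033°, 13.7 km): east 13.7 sin 33° = 7.46, north 13.7 cos 33° = 11.49
Net east component: 23.31 km.

23.3 km east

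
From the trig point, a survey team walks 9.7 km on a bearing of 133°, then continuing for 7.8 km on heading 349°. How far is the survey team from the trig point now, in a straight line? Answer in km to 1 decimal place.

5.7 km

Leg 1 (133°, 9.7 km): east 9.7 sin 133° = 7.09, north 9.7 cos 133° = -6.62
Leg 2 (349°, 7.8 km): east 7.8 sin 349° = -1.49, north 7.8 cos 349° = 7.66
Net: 5.61 east, 1.04 north. Distance = √((5.61)² + (1.04)²) = 5.702 km.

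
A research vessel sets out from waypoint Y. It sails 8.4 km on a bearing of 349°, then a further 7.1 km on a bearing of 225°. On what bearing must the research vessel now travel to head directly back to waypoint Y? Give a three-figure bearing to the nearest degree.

116°

Leg 1 (349°, 8.4 km): east 8.4 sin 349° = -1.60, north 8.4 cos 349° = 8.25
Leg 2 (225°, 7.1 km): east 7.1 sin 225° = -5.02, north 7.1 cos 225° = -5.02
Net displacement: -6.62 east, 3.23 north. Direction back to start is (6.62, -3.23): bearing = atan2(6.62, -3.23) mod 360° = 115.96° ≈ 116°.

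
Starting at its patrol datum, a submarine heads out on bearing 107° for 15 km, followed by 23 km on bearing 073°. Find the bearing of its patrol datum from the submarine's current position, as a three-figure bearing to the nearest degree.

266°

Leg 1 (107°, 15 km): east 15 sin 107° = 14.34, north 15 cos 107° = -4.39
Leg 2 (073°, 23 km): east 23 sin 73° = 22.00, north 23 cos 73° = 6.72
Net displacement: 36.34 east, 2.34 north. Direction back to start is (-36.34, -2.34): bearing = atan2(-36.34, -2.34) mod 360° = 266.32° ≈ 266°.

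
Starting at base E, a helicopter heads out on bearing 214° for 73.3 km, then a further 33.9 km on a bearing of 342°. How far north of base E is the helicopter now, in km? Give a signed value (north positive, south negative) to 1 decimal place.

Leg 1 (214°, 73.3 km): east 73.3 sin 214° = -40.99, north 73.3 cos 214° = -60.77
Leg 2 (342°, 33.9 km): east 33.9 sin 342° = -10.48, north 33.9 cos 342° = 32.24
Net north component: -28.53 km.

-28.5 km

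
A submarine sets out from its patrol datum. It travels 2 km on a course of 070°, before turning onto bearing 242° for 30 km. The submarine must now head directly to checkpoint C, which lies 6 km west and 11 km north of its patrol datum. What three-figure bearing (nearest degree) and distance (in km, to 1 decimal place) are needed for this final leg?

037°, 30.7 km

Leg 1 (070°, 2 km): east 2 sin 70° = 1.88, north 2 cos 70° = 0.68
Leg 2 (242°, 30 km): east 30 sin 242° = -26.49, north 30 cos 242° = -14.08
Current position: (-24.61, -13.40). Target: (-6, 11). Remaining: Δeast = 18.61, Δnorth = 24.40.
Bearing = atan2(18.61, 24.40) mod 360° = 37.33°; distance = √((18.61)² + (24.40)²) = 30.687 km.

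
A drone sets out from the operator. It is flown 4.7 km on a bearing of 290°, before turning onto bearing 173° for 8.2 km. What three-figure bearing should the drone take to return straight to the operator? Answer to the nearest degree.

028°

Leg 1 (290°, 4.7 km): east 4.7 sin 290° = -4.42, north 4.7 cos 290° = 1.61
Leg 2 (173°, 8.2 km): east 8.2 sin 173° = 1.00, north 8.2 cos 173° = -8.14
Net displacement: -3.42 east, -6.53 north. Direction back to start is (3.42, 6.53): bearing = atan2(3.42, 6.53) mod 360° = 27.62° ≈ 028°.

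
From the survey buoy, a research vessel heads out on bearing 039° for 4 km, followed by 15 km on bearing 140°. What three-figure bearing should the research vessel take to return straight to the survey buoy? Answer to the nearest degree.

305°

Leg 1 (039°, 4 km): east 4 sin 39° = 2.52, north 4 cos 39° = 3.11
Leg 2 (140°, 15 km): east 15 sin 140° = 9.64, north 15 cos 140° = -11.49
Net displacement: 12.16 east, -8.38 north. Direction back to start is (-12.16, 8.38): bearing = atan2(-12.16, 8.38) mod 360° = 304.58° ≈ 305°.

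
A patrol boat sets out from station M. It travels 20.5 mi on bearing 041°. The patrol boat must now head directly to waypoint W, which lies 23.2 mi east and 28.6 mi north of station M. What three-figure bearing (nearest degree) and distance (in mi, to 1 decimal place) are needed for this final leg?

037°, 16.4 mi

Leg 1 (041°, 20.5 mi): east 20.5 sin 41° = 13.45, north 20.5 cos 41° = 15.47
Current position: (13.45, 15.47). Target: (23.2, 28.6). Remaining: Δeast = 9.75, Δnorth = 13.13.
Bearing = atan2(9.75, 13.13) mod 360° = 36.60°; distance = √((9.75)² + (13.13)²) = 16.353 mi.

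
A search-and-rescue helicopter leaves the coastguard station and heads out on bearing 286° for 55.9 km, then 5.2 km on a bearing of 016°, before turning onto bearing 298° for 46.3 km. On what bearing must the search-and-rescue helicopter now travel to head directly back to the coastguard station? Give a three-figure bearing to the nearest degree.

Leg 1 (286°, 55.9 km): east 55.9 sin 286° = -53.73, north 55.9 cos 286° = 15.41
Leg 2 (016°, 5.2 km): east 5.2 sin 16° = 1.43, north 5.2 cos 16° = 5.00
Leg 3 (298°, 46.3 km): east 46.3 sin 298° = -40.88, north 46.3 cos 298° = 21.74
Net displacement: -93.18 east, 42.14 north. Direction back to start is (93.18, -42.14): bearing = atan2(93.18, -42.14) mod 360° = 114.34° ≈ 114°.

114°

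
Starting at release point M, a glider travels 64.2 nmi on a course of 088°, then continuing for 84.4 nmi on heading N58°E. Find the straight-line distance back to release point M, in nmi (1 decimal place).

143.6 nmi

Leg 1 (088°, 64.2 nmi): east 64.2 sin 88° = 64.16, north 64.2 cos 88° = 2.24
Leg 2 (N58°E, 84.4 nmi): east 84.4 sin 58° = 71.58, north 84.4 cos 58° = 44.73
Net: 135.74 east, 46.97 north. Distance = √((135.74)² + (46.97)²) = 143.632 nmi.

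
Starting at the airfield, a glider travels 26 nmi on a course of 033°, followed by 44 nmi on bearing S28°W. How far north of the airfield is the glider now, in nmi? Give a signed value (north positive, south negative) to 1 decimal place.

Leg 1 (033°, 26 nmi): east 26 sin 33° = 14.16, north 26 cos 33° = 21.81
Leg 2 (S28°W, 44 nmi): east 44 sin 208° = -20.66, north 44 cos 208° = -38.85
Net north component: -17.04 nmi.

-17.0 nmi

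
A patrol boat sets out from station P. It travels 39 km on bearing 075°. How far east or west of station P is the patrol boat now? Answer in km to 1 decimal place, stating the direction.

37.7 km east

Leg 1 (075°, 39 km): east 39 sin 75° = 37.67, north 39 cos 75° = 10.09
Net east component: 37.67 km.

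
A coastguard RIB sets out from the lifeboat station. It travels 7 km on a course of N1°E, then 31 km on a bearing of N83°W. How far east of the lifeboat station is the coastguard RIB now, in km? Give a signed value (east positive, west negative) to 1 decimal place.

-30.6 km

Leg 1 (N1°E, 7 km): east 7 sin 1° = 0.12, north 7 cos 1° = 7.00
Leg 2 (N83°W, 31 km): east 31 sin 277° = -30.77, north 31 cos 277° = 3.78
Net east component: -30.65 km.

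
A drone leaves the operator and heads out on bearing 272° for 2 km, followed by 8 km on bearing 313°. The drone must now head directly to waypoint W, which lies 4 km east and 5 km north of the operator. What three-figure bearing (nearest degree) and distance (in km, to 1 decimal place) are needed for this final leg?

Leg 1 (272°, 2 km): east 2 sin 272° = -2.00, north 2 cos 272° = 0.07
Leg 2 (313°, 8 km): east 8 sin 313° = -5.85, north 8 cos 313° = 5.46
Current position: (-7.85, 5.53). Target: (4, 5). Remaining: Δeast = 11.85, Δnorth = -0.53.
Bearing = atan2(11.85, -0.53) mod 360° = 92.54°; distance = √((11.85)² + (-0.53)²) = 11.861 km.

093°, 11.9 km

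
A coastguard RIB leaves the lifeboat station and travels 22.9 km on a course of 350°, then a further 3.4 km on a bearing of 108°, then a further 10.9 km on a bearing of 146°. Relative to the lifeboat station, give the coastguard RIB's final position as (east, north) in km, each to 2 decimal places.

(5.35, 12.46)

Leg 1 (350°, 22.9 km): east 22.9 sin 350° = -3.98, north 22.9 cos 350° = 22.55
Leg 2 (108°, 3.4 km): east 3.4 sin 108° = 3.23, north 3.4 cos 108° = -1.05
Leg 3 (146°, 10.9 km): east 10.9 sin 146° = 6.10, north 10.9 cos 146° = -9.04
Summing: 5.35 km east, 12.46 km north → (5.35, 12.46).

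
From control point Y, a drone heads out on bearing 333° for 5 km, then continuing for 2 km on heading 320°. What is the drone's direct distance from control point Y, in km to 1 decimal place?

7.0 km

Leg 1 (333°, 5 km): east 5 sin 333° = -2.27, north 5 cos 333° = 4.46
Leg 2 (320°, 2 km): east 2 sin 320° = -1.29, north 2 cos 320° = 1.53
Net: -3.56 east, 5.99 north. Distance = √((-3.56)² + (5.99)²) = 6.963 km.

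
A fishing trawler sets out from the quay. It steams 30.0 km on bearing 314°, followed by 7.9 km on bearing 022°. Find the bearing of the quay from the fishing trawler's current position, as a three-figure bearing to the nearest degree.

Leg 1 (314°, 30.0 km): east 30.0 sin 314° = -21.58, north 30.0 cos 314° = 20.84
Leg 2 (022°, 7.9 km): east 7.9 sin 22° = 2.96, north 7.9 cos 22° = 7.32
Net displacement: -18.62 east, 28.16 north. Direction back to start is (18.62, -28.16): bearing = atan2(18.62, -28.16) mod 360° = 146.53° ≈ 147°.

147°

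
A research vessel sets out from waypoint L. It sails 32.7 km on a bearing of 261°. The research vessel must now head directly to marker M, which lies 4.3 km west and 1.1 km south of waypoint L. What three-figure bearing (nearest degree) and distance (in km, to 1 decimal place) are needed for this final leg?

082°, 28.3 km

Leg 1 (261°, 32.7 km): east 32.7 sin 261° = -32.30, north 32.7 cos 261° = -5.12
Current position: (-32.30, -5.12). Target: (-4.3, -1.1). Remaining: Δeast = 28.00, Δnorth = 4.02.
Bearing = atan2(28.00, 4.02) mod 360° = 81.84°; distance = √((28.00)² + (4.02)²) = 28.284 km.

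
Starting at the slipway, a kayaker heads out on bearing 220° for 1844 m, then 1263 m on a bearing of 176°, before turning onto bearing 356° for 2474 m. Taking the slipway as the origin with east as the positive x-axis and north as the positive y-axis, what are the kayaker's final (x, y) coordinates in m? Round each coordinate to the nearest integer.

(-1270, -205)

Leg 1 (220°, 1844 m): east 1844 sin 220° = -1185.30, north 1844 cos 220° = -1412.59
Leg 2 (176°, 1263 m): east 1263 sin 176° = 88.10, north 1263 cos 176° = -1259.92
Leg 3 (356°, 2474 m): east 2474 sin 356° = -172.58, north 2474 cos 356° = 2467.97
Summing: -1269.78 m east, -204.54 m north → (-1270, -205).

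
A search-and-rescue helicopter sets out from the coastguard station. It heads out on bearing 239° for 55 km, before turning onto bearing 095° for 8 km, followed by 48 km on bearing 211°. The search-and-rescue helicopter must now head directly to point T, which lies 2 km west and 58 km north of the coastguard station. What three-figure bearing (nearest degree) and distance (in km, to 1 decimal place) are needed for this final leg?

026°, 142.3 km

Leg 1 (239°, 55 km): east 55 sin 239° = -47.14, north 55 cos 239° = -28.33
Leg 2 (095°, 8 km): east 8 sin 95° = 7.97, north 8 cos 95° = -0.70
Leg 3 (211°, 48 km): east 48 sin 211° = -24.72, north 48 cos 211° = -41.14
Current position: (-63.90, -70.17). Target: (-2, 58). Remaining: Δeast = 61.90, Δnorth = 128.17.
Bearing = atan2(61.90, 128.17) mod 360° = 25.78°; distance = √((61.90)² + (128.17)²) = 142.332 km.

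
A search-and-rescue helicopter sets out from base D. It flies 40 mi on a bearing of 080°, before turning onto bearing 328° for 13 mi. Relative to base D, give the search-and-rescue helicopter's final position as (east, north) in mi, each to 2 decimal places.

Leg 1 (080°, 40 mi): east 40 sin 80° = 39.39, north 40 cos 80° = 6.95
Leg 2 (328°, 13 mi): east 13 sin 328° = -6.89, north 13 cos 328° = 11.02
Summing: 32.50 mi east, 17.97 mi north → (32.50, 17.97).

(32.50, 17.97)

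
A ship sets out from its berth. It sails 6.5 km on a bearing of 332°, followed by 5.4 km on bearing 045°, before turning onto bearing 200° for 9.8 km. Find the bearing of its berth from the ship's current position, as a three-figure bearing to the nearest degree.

098°

Leg 1 (332°, 6.5 km): east 6.5 sin 332° = -3.05, north 6.5 cos 332° = 5.74
Leg 2 (045°, 5.4 km): east 5.4 sin 45° = 3.82, north 5.4 cos 45° = 3.82
Leg 3 (200°, 9.8 km): east 9.8 sin 200° = -3.35, north 9.8 cos 200° = -9.21
Net displacement: -2.58 east, 0.35 north. Direction back to start is (2.58, -0.35): bearing = atan2(2.58, -0.35) mod 360° = 97.68° ≈ 098°.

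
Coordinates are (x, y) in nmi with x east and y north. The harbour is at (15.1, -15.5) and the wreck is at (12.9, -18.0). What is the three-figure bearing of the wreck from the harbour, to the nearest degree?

221°

Δeast = 12.9 − 15.1 = -2.20; Δnorth = -18.0 − -15.5 = -2.50.
Bearing = atan2(Δeast, Δnorth) mod 360° = 221.35° ≈ 221°.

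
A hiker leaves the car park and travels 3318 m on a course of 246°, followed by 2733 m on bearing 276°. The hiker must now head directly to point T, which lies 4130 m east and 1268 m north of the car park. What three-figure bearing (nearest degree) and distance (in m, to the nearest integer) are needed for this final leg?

Leg 1 (246°, 3318 m): east 3318 sin 246° = -3031.14, north 3318 cos 246° = -1349.55
Leg 2 (276°, 2733 m): east 2733 sin 276° = -2718.03, north 2733 cos 276° = 285.68
Current position: (-5749.17, -1063.88). Target: (4130, 1268). Remaining: Δeast = 9879.17, Δnorth = 2331.88.
Bearing = atan2(9879.17, 2331.88) mod 360° = 76.72°; distance = √((9879.17)² + (2331.88)²) = 10150.650 m.

077°, 10151 m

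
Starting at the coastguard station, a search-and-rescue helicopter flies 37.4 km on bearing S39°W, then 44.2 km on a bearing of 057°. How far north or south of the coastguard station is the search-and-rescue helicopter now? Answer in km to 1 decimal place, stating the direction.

5.0 km south

Leg 1 (S39°W, 37.4 km): east 37.4 sin 219° = -23.54, north 37.4 cos 219° = -29.07
Leg 2 (057°, 44.2 km): east 44.2 sin 57° = 37.07, north 44.2 cos 57° = 24.07
Net north component: -4.99 km.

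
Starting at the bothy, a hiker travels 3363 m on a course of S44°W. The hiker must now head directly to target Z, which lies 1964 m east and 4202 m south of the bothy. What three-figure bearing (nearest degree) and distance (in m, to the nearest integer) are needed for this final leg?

113°, 4655 m

Leg 1 (S44°W, 3363 m): east 3363 sin 224° = -2336.14, north 3363 cos 224° = -2419.14
Current position: (-2336.14, -2419.14). Target: (1964, -4202). Remaining: Δeast = 4300.14, Δnorth = -1782.86.
Bearing = atan2(4300.14, -1782.86) mod 360° = 112.52°; distance = √((4300.14)² + (-1782.86)²) = 4655.079 m.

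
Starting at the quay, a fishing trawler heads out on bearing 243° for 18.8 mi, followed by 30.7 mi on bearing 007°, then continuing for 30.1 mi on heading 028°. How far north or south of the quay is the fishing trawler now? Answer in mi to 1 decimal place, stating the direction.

48.5 mi north

Leg 1 (243°, 18.8 mi): east 18.8 sin 243° = -16.75, north 18.8 cos 243° = -8.54
Leg 2 (007°, 30.7 mi): east 30.7 sin 7° = 3.74, north 30.7 cos 7° = 30.47
Leg 3 (028°, 30.1 mi): east 30.1 sin 28° = 14.13, north 30.1 cos 28° = 26.58
Net north component: 48.51 mi.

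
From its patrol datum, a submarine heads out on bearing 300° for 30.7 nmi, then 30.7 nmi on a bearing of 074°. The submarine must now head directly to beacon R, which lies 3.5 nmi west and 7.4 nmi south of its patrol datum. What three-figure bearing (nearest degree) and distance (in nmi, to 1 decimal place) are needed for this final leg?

192°, 31.9 nmi

Leg 1 (300°, 30.7 nmi): east 30.7 sin 300° = -26.59, north 30.7 cos 300° = 15.35
Leg 2 (074°, 30.7 nmi): east 30.7 sin 74° = 29.51, north 30.7 cos 74° = 8.46
Current position: (2.92, 23.81). Target: (-3.5, -7.4). Remaining: Δeast = -6.42, Δnorth = -31.21.
Bearing = atan2(-6.42, -31.21) mod 360° = 191.63°; distance = √((-6.42)² + (-31.21)²) = 31.866 nmi.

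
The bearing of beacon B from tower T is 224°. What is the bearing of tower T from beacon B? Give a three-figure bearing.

044°

Back-bearing = 224° − 180° = 044°.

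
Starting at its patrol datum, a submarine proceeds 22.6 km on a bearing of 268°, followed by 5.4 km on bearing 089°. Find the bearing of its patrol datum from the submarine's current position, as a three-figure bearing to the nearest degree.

Leg 1 (268°, 22.6 km): east 22.6 sin 268° = -22.59, north 22.6 cos 268° = -0.79
Leg 2 (089°, 5.4 km): east 5.4 sin 89° = 5.40, north 5.4 cos 89° = 0.09
Net displacement: -17.19 east, -0.69 north. Direction back to start is (17.19, 0.69): bearing = atan2(17.19, 0.69) mod 360° = 87.69° ≈ 088°.

088°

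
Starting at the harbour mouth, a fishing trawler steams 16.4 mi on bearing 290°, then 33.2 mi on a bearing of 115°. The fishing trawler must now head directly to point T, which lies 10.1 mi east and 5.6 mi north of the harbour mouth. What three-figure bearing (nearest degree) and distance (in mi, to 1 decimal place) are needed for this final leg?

342°, 14.8 mi

Leg 1 (290°, 16.4 mi): east 16.4 sin 290° = -15.41, north 16.4 cos 290° = 5.61
Leg 2 (115°, 33.2 mi): east 33.2 sin 115° = 30.09, north 33.2 cos 115° = -14.03
Current position: (14.68, -8.42). Target: (10.1, 5.6). Remaining: Δeast = -4.58, Δnorth = 14.02.
Bearing = atan2(-4.58, 14.02) mod 360° = 341.92°; distance = √((-4.58)² + (14.02)²) = 14.750 mi.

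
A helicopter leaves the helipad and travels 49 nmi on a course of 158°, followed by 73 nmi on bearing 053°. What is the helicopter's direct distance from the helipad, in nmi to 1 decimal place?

76.7 nmi

Leg 1 (158°, 49 nmi): east 49 sin 158° = 18.36, north 49 cos 158° = -45.43
Leg 2 (053°, 73 nmi): east 73 sin 53° = 58.30, north 73 cos 53° = 43.93
Net: 76.66 east, -1.50 north. Distance = √((76.66)² + (-1.50)²) = 76.671 nmi.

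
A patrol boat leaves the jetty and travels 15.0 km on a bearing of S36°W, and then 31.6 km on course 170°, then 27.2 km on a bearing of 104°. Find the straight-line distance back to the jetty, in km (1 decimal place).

54.9 km

Leg 1 (S36°W, 15.0 km): east 15.0 sin 216° = -8.82, north 15.0 cos 216° = -12.14
Leg 2 (170°, 31.6 km): east 31.6 sin 170° = 5.49, north 31.6 cos 170° = -31.12
Leg 3 (104°, 27.2 km): east 27.2 sin 104° = 26.39, north 27.2 cos 104° = -6.58
Net: 23.06 east, -49.84 north. Distance = √((23.06)² + (-49.84)²) = 54.913 km.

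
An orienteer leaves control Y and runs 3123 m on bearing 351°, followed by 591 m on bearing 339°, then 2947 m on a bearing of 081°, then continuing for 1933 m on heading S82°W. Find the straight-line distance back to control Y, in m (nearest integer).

Leg 1 (351°, 3123 m): east 3123 sin 351° = -488.54, north 3123 cos 351° = 3084.55
Leg 2 (339°, 591 m): east 591 sin 339° = -211.80, north 591 cos 339° = 551.75
Leg 3 (081°, 2947 m): east 2947 sin 81° = 2910.72, north 2947 cos 81° = 461.01
Leg 4 (S82°W, 1933 m): east 1933 sin 262° = -1914.19, north 1933 cos 262° = -269.02
Net: 296.19 east, 3828.29 north. Distance = √((296.19)² + (3828.29)²) = 3839.728 m.

3840 m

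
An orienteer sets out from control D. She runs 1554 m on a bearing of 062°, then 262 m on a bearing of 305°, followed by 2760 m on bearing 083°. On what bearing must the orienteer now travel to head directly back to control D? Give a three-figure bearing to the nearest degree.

253°

Leg 1 (062°, 1554 m): east 1554 sin 62° = 1372.10, north 1554 cos 62° = 729.56
Leg 2 (305°, 262 m): east 262 sin 305° = -214.62, north 262 cos 305° = 150.28
Leg 3 (083°, 2760 m): east 2760 sin 83° = 2739.43, north 2760 cos 83° = 336.36
Net displacement: 3896.91 east, 1216.20 north. Direction back to start is (-3896.91, -1216.20): bearing = atan2(-3896.91, -1216.20) mod 360° = 252.67° ≈ 253°.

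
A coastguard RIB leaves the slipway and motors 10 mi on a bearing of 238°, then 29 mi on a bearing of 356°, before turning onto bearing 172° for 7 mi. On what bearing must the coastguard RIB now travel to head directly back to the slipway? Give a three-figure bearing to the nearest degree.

Leg 1 (238°, 10 mi): east 10 sin 238° = -8.48, north 10 cos 238° = -5.30
Leg 2 (356°, 29 mi): east 29 sin 356° = -2.02, north 29 cos 356° = 28.93
Leg 3 (172°, 7 mi): east 7 sin 172° = 0.97, north 7 cos 172° = -6.93
Net displacement: -9.53 east, 16.70 north. Direction back to start is (9.53, -16.70): bearing = atan2(9.53, -16.70) mod 360° = 150.29° ≈ 150°.

150°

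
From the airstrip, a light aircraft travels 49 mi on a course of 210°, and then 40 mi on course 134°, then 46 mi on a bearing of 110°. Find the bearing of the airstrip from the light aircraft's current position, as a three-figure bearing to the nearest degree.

Leg 1 (210°, 49 mi): east 49 sin 210° = -24.50, north 49 cos 210° = -42.44
Leg 2 (134°, 40 mi): east 40 sin 134° = 28.77, north 40 cos 134° = -27.79
Leg 3 (110°, 46 mi): east 46 sin 110° = 43.23, north 46 cos 110° = -15.73
Net displacement: 47.50 east, -85.95 north. Direction back to start is (-47.50, 85.95): bearing = atan2(-47.50, 85.95) mod 360° = 331.07° ≈ 331°.

331°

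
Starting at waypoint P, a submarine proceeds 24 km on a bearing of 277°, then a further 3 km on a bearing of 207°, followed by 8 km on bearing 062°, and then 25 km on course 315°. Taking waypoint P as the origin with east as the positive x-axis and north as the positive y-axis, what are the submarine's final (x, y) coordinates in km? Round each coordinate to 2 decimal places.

(-35.80, 21.69)

Leg 1 (277°, 24 km): east 24 sin 277° = -23.82, north 24 cos 277° = 2.92
Leg 2 (207°, 3 km): east 3 sin 207° = -1.36, north 3 cos 207° = -2.67
Leg 3 (062°, 8 km): east 8 sin 62° = 7.06, north 8 cos 62° = 3.76
Leg 4 (315°, 25 km): east 25 sin 315° = -17.68, north 25 cos 315° = 17.68
Summing: -35.80 km east, 21.69 km north → (-35.80, 21.69).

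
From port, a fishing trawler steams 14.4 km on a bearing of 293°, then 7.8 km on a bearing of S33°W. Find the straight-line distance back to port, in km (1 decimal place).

17.5 km

Leg 1 (293°, 14.4 km): east 14.4 sin 293° = -13.26, north 14.4 cos 293° = 5.63
Leg 2 (S33°W, 7.8 km): east 7.8 sin 213° = -4.25, north 7.8 cos 213° = -6.54
Net: -17.50 east, -0.92 north. Distance = √((-17.50)² + (-0.92)²) = 17.527 km.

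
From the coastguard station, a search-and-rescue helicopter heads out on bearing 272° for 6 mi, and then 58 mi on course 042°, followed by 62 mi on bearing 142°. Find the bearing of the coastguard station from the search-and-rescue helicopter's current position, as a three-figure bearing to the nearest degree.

Leg 1 (272°, 6 mi): east 6 sin 272° = -6.00, north 6 cos 272° = 0.21
Leg 2 (042°, 58 mi): east 58 sin 42° = 38.81, north 58 cos 42° = 43.10
Leg 3 (142°, 62 mi): east 62 sin 142° = 38.17, north 62 cos 142° = -48.86
Net displacement: 70.98 east, -5.54 north. Direction back to start is (-70.98, 5.54): bearing = atan2(-70.98, 5.54) mod 360° = 274.47° ≈ 274°.

274°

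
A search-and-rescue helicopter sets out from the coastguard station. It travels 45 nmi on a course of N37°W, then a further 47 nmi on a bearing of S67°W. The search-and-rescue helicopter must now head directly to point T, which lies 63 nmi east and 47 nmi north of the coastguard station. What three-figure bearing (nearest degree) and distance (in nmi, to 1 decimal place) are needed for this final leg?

Leg 1 (N37°W, 45 nmi): east 45 sin 323° = -27.08, north 45 cos 323° = 35.94
Leg 2 (S67°W, 47 nmi): east 47 sin 247° = -43.26, north 47 cos 247° = -18.36
Current position: (-70.35, 17.57). Target: (63, 47). Remaining: Δeast = 133.35, Δnorth = 29.43.
Bearing = atan2(133.35, 29.43) mod 360° = 77.56°; distance = √((133.35)² + (29.43)²) = 136.554 nmi.

078°, 136.6 nmi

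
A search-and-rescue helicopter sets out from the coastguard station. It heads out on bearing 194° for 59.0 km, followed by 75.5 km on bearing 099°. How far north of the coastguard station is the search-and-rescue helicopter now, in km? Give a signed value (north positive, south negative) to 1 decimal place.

Leg 1 (194°, 59.0 km): east 59.0 sin 194° = -14.27, north 59.0 cos 194° = -57.25
Leg 2 (099°, 75.5 km): east 75.5 sin 99° = 74.57, north 75.5 cos 99° = -11.81
Net north component: -69.06 km.

-69.1 km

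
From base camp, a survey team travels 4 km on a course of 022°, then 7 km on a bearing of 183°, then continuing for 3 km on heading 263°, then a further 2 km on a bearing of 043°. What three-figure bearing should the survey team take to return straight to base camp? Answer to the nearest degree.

012°

Leg 1 (022°, 4 km): east 4 sin 22° = 1.50, north 4 cos 22° = 3.71
Leg 2 (183°, 7 km): east 7 sin 183° = -0.37, north 7 cos 183° = -6.99
Leg 3 (263°, 3 km): east 3 sin 263° = -2.98, north 3 cos 263° = -0.37
Leg 4 (043°, 2 km): east 2 sin 43° = 1.36, north 2 cos 43° = 1.46
Net displacement: -0.48 east, -2.18 north. Direction back to start is (0.48, 2.18): bearing = atan2(0.48, 2.18) mod 360° = 12.43° ≈ 012°.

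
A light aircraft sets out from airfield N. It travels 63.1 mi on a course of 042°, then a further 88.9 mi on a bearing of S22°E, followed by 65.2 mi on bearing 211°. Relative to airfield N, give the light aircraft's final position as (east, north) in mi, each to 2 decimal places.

(41.94, -91.42)

Leg 1 (042°, 63.1 mi): east 63.1 sin 42° = 42.22, north 63.1 cos 42° = 46.89
Leg 2 (S22°E, 88.9 mi): east 88.9 sin 158° = 33.30, north 88.9 cos 158° = -82.43
Leg 3 (211°, 65.2 mi): east 65.2 sin 211° = -33.58, north 65.2 cos 211° = -55.89
Summing: 41.94 mi east, -91.42 mi north → (41.94, -91.42).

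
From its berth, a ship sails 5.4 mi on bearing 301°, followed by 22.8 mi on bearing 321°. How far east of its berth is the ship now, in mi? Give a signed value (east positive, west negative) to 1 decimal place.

-19.0 mi

Leg 1 (301°, 5.4 mi): east 5.4 sin 301° = -4.63, north 5.4 cos 301° = 2.78
Leg 2 (321°, 22.8 mi): east 22.8 sin 321° = -14.35, north 22.8 cos 321° = 17.72
Net east component: -18.98 mi.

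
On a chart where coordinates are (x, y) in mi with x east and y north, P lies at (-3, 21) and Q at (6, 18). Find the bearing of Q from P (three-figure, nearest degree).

Δeast = 6 − -3 = 9.00; Δnorth = 18 − 21 = -3.00.
Bearing = atan2(Δeast, Δnorth) mod 360° = 108.43° ≈ 108°.

108°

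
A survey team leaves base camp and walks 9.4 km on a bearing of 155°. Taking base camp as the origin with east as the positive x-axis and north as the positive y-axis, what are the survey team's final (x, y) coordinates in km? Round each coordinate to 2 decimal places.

Leg 1 (155°, 9.4 km): east 9.4 sin 155° = 3.97, north 9.4 cos 155° = -8.52
Summing: 3.97 km east, -8.52 km north → (3.97, -8.52).

(3.97, -8.52)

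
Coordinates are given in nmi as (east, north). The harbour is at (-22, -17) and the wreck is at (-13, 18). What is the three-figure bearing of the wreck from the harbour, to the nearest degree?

Δeast = -13 − -22 = 9.00; Δnorth = 18 − -17 = 35.00.
Bearing = atan2(Δeast, Δnorth) mod 360° = 14.42° ≈ 014°.

014°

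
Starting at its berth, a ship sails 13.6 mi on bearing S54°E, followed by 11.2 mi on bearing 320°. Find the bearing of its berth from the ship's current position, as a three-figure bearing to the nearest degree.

261°

Leg 1 (S54°E, 13.6 mi): east 13.6 sin 126° = 11.00, north 13.6 cos 126° = -7.99
Leg 2 (320°, 11.2 mi): east 11.2 sin 320° = -7.20, north 11.2 cos 320° = 8.58
Net displacement: 3.80 east, 0.59 north. Direction back to start is (-3.80, -0.59): bearing = atan2(-3.80, -0.59) mod 360° = 261.24° ≈ 261°.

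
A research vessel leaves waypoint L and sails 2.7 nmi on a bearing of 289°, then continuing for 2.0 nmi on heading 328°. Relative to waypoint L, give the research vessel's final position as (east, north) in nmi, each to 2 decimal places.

(-3.61, 2.58)

Leg 1 (289°, 2.7 nmi): east 2.7 sin 289° = -2.55, north 2.7 cos 289° = 0.88
Leg 2 (328°, 2.0 nmi): east 2.0 sin 328° = -1.06, north 2.0 cos 328° = 1.70
Summing: -3.61 nmi east, 2.58 nmi north → (-3.61, 2.58).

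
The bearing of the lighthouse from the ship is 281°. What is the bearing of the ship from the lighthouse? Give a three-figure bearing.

Back-bearing = 281° − 180° = 101°.

101°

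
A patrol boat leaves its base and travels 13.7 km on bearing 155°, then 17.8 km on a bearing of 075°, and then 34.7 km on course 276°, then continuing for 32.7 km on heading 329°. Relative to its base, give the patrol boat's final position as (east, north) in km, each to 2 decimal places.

(-28.37, 23.85)

Leg 1 (155°, 13.7 km): east 13.7 sin 155° = 5.79, north 13.7 cos 155° = -12.42
Leg 2 (075°, 17.8 km): east 17.8 sin 75° = 17.19, north 17.8 cos 75° = 4.61
Leg 3 (276°, 34.7 km): east 34.7 sin 276° = -34.51, north 34.7 cos 276° = 3.63
Leg 4 (329°, 32.7 km): east 32.7 sin 329° = -16.84, north 32.7 cos 329° = 28.03
Summing: -28.37 km east, 23.85 km north → (-28.37, 23.85).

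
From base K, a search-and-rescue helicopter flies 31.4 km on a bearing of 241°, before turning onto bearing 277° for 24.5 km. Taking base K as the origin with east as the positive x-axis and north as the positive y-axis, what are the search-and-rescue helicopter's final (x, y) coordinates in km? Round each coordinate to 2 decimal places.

(-51.78, -12.24)

Leg 1 (241°, 31.4 km): east 31.4 sin 241° = -27.46, north 31.4 cos 241° = -15.22
Leg 2 (277°, 24.5 km): east 24.5 sin 277° = -24.32, north 24.5 cos 277° = 2.99
Summing: -51.78 km east, -12.24 km north → (-51.78, -12.24).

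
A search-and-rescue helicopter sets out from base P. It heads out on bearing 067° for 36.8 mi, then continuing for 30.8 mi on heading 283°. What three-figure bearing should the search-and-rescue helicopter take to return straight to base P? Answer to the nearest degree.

190°

Leg 1 (067°, 36.8 mi): east 36.8 sin 67° = 33.87, north 36.8 cos 67° = 14.38
Leg 2 (283°, 30.8 mi): east 30.8 sin 283° = -30.01, north 30.8 cos 283° = 6.93
Net displacement: 3.86 east, 21.31 north. Direction back to start is (-3.86, -21.31): bearing = atan2(-3.86, -21.31) mod 360° = 190.28° ≈ 190°.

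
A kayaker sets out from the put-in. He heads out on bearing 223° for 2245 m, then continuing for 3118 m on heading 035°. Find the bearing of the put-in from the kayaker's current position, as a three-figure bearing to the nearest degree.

196°

Leg 1 (223°, 2245 m): east 2245 sin 223° = -1531.09, north 2245 cos 223° = -1641.89
Leg 2 (035°, 3118 m): east 3118 sin 35° = 1788.41, north 3118 cos 35° = 2554.12
Net displacement: 257.33 east, 912.23 north. Direction back to start is (-257.33, -912.23): bearing = atan2(-257.33, -912.23) mod 360° = 195.75° ≈ 196°.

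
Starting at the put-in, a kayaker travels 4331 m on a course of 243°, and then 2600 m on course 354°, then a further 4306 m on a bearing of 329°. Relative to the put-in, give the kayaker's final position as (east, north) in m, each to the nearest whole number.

(-6348, 4310)

Leg 1 (243°, 4331 m): east 4331 sin 243° = -3858.95, north 4331 cos 243° = -1966.23
Leg 2 (354°, 2600 m): east 2600 sin 354° = -271.77, north 2600 cos 354° = 2585.76
Leg 3 (329°, 4306 m): east 4306 sin 329° = -2217.75, north 4306 cos 329° = 3690.96
Summing: -6348.48 m east, 4310.49 m north → (-6348, 4310).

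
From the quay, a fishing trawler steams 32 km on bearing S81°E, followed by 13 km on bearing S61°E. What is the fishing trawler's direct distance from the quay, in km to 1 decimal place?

44.4 km

Leg 1 (S81°E, 32 km): east 32 sin 99° = 31.61, north 32 cos 99° = -5.01
Leg 2 (S61°E, 13 km): east 13 sin 119° = 11.37, north 13 cos 119° = -6.30
Net: 42.98 east, -11.31 north. Distance = √((42.98)² + (-11.31)²) = 44.439 km.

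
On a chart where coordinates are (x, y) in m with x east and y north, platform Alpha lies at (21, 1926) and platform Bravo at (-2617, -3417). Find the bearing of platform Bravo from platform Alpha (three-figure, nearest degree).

Δeast = -2617 − 21 = -2638.00; Δnorth = -3417 − 1926 = -5343.00.
Bearing = atan2(Δeast, Δnorth) mod 360° = 206.28° ≈ 206°.

206°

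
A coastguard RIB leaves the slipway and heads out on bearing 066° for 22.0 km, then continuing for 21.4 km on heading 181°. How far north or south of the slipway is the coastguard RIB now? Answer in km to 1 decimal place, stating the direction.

12.4 km south

Leg 1 (066°, 22.0 km): east 22.0 sin 66° = 20.10, north 22.0 cos 66° = 8.95
Leg 2 (181°, 21.4 km): east 21.4 sin 181° = -0.37, north 21.4 cos 181° = -21.40
Net north component: -12.45 km.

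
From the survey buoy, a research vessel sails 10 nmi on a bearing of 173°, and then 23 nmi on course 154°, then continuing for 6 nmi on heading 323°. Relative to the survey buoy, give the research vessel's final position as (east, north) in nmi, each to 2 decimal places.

(7.69, -25.81)

Leg 1 (173°, 10 nmi): east 10 sin 173° = 1.22, north 10 cos 173° = -9.93
Leg 2 (154°, 23 nmi): east 23 sin 154° = 10.08, north 23 cos 154° = -20.67
Leg 3 (323°, 6 nmi): east 6 sin 323° = -3.61, north 6 cos 323° = 4.79
Summing: 7.69 nmi east, -25.81 nmi north → (7.69, -25.81).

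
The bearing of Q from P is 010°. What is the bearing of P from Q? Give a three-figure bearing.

Back-bearing = 010° + 180° = 190°.

190°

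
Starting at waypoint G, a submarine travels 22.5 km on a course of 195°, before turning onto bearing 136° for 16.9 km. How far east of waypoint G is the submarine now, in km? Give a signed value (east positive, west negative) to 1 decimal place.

5.9 km

Leg 1 (195°, 22.5 km): east 22.5 sin 195° = -5.82, north 22.5 cos 195° = -21.73
Leg 2 (136°, 16.9 km): east 16.9 sin 136° = 11.74, north 16.9 cos 136° = -12.16
Net east component: 5.92 km.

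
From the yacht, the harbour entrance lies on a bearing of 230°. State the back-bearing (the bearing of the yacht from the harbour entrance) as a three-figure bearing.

Back-bearing = 230° − 180° = 050°.

050°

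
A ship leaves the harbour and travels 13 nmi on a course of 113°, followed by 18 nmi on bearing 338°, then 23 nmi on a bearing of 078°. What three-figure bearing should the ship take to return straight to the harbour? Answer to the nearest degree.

Leg 1 (113°, 13 nmi): east 13 sin 113° = 11.97, north 13 cos 113° = -5.08
Leg 2 (338°, 18 nmi): east 18 sin 338° = -6.74, north 18 cos 338° = 16.69
Leg 3 (078°, 23 nmi): east 23 sin 78° = 22.50, north 23 cos 78° = 4.78
Net displacement: 27.72 east, 16.39 north. Direction back to start is (-27.72, -16.39): bearing = atan2(-27.72, -16.39) mod 360° = 239.40° ≈ 239°.

239°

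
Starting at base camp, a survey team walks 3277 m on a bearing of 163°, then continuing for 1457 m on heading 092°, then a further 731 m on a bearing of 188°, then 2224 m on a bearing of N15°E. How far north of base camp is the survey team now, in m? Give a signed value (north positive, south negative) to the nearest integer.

Leg 1 (163°, 3277 m): east 3277 sin 163° = 958.10, north 3277 cos 163° = -3133.81
Leg 2 (092°, 1457 m): east 1457 sin 92° = 1456.11, north 1457 cos 92° = -50.85
Leg 3 (188°, 731 m): east 731 sin 188° = -101.74, north 731 cos 188° = -723.89
Leg 4 (N15°E, 2224 m): east 2224 sin 15° = 575.61, north 2224 cos 15° = 2148.22
Net north component: -1760.33 m.

-1760 m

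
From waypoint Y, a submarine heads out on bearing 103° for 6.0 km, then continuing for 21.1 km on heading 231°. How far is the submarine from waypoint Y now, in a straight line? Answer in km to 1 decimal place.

Leg 1 (103°, 6.0 km): east 6.0 sin 103° = 5.85, north 6.0 cos 103° = -1.35
Leg 2 (231°, 21.1 km): east 21.1 sin 231° = -16.40, north 21.1 cos 231° = -13.28
Net: -10.55 east, -14.63 north. Distance = √((-10.55)² + (-14.63)²) = 18.037 km.

18.0 km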